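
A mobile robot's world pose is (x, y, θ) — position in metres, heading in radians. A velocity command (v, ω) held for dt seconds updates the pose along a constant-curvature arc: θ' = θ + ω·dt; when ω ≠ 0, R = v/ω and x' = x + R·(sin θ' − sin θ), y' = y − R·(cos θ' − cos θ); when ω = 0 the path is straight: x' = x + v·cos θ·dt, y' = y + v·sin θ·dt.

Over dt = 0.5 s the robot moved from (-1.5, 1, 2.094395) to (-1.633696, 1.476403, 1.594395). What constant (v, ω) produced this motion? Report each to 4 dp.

v = 1.0000, ω = -1.0000

Δθ = 1.594395 − 2.094395 = -0.500000
ω = Δθ/dt = -0.500000/0.5 = -1.0000
R = −Δy/(cos θ' − cos θ) = -1.0000
v = R·ω = -1.0000·-1.0000 = 1.0000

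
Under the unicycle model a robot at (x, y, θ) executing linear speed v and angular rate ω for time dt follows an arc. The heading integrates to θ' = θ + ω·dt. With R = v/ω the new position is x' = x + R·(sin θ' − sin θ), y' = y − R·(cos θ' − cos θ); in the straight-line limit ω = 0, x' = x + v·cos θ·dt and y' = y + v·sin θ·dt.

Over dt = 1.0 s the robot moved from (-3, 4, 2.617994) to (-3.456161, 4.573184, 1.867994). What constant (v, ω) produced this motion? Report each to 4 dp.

v = 0.7500, ω = -0.7500

Δθ = 1.867994 − 2.617994 = -0.750000
ω = Δθ/dt = -0.750000/1.0 = -0.7500
R = −Δy/(cos θ' − cos θ) = -1.0000
v = R·ω = -1.0000·-0.7500 = 0.7500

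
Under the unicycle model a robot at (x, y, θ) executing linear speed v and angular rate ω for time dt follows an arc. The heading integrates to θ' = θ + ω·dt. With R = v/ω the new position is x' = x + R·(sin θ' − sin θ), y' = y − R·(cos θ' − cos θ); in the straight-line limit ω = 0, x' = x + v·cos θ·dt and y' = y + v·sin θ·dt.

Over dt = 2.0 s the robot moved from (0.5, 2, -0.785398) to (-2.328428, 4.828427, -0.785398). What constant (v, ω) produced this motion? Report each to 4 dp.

v = -2.0000, ω = 0.0000

Δθ = -0.785398 − -0.785398 = 0.000000
ω = Δθ/dt = 0.000000/2.0 = 0.0000
ω = 0 → v = (Δx·cos θ + Δy·sin θ)/dt = -2.0000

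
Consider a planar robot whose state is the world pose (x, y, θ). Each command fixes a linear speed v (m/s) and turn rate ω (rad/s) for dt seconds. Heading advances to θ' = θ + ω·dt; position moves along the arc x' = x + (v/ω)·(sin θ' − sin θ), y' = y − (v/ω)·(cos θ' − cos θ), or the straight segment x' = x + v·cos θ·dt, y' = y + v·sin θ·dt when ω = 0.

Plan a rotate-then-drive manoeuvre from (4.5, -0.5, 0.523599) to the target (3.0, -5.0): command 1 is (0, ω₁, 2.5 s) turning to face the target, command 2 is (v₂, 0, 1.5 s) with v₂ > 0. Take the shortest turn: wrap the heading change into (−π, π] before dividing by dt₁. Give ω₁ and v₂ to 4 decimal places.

ω₁ = -0.9665, v₂ = 3.1623

heading to target = atan2(-5−-0.5, 3−4.5) = -1.8925
Δθ = wrap(-1.8925 − 0.5236) = -2.4161; ω₁ = Δθ/dt₁ = -0.9665
distance = √((3−4.5)² + (-5−-0.5)²) = 4.7434; v₂ = distance/dt₂ = 3.1623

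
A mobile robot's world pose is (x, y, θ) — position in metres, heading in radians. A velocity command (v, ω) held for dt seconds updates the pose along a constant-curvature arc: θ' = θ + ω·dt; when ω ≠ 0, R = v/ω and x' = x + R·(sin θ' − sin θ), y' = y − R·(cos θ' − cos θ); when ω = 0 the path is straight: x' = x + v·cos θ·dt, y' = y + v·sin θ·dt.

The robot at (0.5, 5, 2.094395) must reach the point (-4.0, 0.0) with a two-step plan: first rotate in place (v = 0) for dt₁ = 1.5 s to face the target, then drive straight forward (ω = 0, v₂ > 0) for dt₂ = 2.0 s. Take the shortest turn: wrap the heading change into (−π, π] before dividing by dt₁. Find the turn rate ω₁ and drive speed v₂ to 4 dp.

ω₁ = 1.2568, v₂ = 3.3634

heading to target = atan2(0−5, -4−0.5) = -2.3036
Δθ = wrap(-2.3036 − 2.0944) = 1.8852; ω₁ = Δθ/dt₁ = 1.2568
distance = √((-4−0.5)² + (0−5)²) = 6.7268; v₂ = distance/dt₂ = 3.3634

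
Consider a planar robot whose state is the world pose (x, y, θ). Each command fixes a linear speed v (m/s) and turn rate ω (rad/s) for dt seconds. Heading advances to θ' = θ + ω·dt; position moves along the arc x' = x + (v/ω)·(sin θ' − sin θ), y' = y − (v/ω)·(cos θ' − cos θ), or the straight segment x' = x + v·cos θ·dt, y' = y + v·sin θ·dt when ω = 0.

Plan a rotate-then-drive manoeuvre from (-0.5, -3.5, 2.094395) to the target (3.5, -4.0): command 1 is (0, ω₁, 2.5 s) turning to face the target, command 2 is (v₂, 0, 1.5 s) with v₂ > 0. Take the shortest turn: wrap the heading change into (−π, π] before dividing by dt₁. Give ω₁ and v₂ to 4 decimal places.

heading to target = atan2(-4−-3.5, 3.5−-0.5) = -0.1244
Δθ = wrap(-0.1244 − 2.0944) = -2.2187; ω₁ = Δθ/dt₁ = -0.8875
distance = √((3.5−-0.5)² + (-4−-3.5)²) = 4.0311; v₂ = distance/dt₂ = 2.6874

ω₁ = -0.8875, v₂ = 2.6874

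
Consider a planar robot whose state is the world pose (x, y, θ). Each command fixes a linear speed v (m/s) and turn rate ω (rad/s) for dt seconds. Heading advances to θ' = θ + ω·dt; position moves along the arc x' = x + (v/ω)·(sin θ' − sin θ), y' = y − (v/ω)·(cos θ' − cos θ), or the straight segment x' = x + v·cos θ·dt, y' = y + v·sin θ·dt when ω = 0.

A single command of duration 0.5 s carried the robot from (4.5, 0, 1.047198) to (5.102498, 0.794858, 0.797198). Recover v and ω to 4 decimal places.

Δθ = 0.797198 − 1.047198 = -0.250000
ω = Δθ/dt = -0.250000/0.5 = -0.5000
R = −Δy/(cos θ' − cos θ) = -4.0000
v = R·ω = -4.0000·-0.5000 = 2.0000

v = 2.0000, ω = -0.5000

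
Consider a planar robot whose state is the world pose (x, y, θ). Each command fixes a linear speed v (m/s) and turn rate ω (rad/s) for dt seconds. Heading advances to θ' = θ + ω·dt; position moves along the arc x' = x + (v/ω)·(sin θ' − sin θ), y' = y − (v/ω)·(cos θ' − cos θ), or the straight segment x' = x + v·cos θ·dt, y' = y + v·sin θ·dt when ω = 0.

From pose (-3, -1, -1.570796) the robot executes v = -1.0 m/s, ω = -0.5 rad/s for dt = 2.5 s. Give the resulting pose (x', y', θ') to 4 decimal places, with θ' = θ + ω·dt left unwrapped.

θ' = -1.5708 + -0.5·2.5 = -2.8208
R = v/ω = -1.0/-0.5 = 2.0000
x' = -3 + 2.0000·(sin -2.8208 − sin -1.5708) = -1.6306
y' = -1 − 2.0000·(cos -2.8208 − cos -1.5708) = 0.8980

(-1.6306, 0.8980, -2.8208)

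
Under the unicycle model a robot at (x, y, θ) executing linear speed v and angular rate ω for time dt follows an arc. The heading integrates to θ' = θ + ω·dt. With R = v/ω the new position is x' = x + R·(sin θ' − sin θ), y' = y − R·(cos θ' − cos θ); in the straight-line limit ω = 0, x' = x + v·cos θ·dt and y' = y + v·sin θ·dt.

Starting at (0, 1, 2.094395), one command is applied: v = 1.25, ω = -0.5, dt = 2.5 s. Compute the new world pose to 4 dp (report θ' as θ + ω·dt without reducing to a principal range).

θ' = 2.0944 + -0.5·2.5 = 0.8444
R = v/ω = 1.25/-0.5 = -2.5000
x' = 0 + -2.5000·(sin 0.8444 − sin 2.0944) = 0.2961
y' = 1 − -2.5000·(cos 0.8444 − cos 2.0944) = 3.9105

(0.2961, 3.9105, 0.8444)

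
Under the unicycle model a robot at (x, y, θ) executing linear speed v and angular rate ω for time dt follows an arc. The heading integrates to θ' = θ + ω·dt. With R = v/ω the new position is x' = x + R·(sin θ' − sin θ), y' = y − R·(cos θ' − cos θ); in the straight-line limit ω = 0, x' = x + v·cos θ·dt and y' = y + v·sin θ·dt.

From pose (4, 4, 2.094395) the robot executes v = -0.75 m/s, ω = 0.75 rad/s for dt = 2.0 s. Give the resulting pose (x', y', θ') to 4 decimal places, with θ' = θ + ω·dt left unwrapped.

θ' = 2.0944 + 0.75·2.0 = 3.5944
R = v/ω = -0.75/0.75 = -1.0000
x' = 4 + -1.0000·(sin 3.5944 − sin 2.0944) = 5.3035
y' = 4 − -1.0000·(cos 3.5944 − cos 2.0944) = 3.6008

(5.3035, 3.6008, 3.5944)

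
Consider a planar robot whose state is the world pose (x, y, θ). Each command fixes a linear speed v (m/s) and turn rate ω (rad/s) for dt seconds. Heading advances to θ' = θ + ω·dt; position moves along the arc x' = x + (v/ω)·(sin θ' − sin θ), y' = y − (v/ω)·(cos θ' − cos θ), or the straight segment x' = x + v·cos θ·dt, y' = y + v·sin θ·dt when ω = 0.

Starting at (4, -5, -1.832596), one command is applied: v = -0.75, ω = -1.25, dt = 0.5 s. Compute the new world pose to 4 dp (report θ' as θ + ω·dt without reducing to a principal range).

(4.2004, -4.6903, -2.4576)

θ' = -1.8326 + -1.25·0.5 = -2.4576
R = v/ω = -0.75/-1.25 = 0.6000
x' = 4 + 0.6000·(sin -2.4576 − sin -1.8326) = 4.2004
y' = -5 − 0.6000·(cos -2.4576 − cos -1.8326) = -4.6903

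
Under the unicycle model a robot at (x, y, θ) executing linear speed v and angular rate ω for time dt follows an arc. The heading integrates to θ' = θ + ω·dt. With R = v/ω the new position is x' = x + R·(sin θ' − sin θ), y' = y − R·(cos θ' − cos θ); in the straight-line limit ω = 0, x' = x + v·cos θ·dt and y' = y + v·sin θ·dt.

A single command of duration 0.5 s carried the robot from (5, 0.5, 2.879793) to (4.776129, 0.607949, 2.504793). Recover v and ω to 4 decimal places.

Δθ = 2.504793 − 2.879793 = -0.375000
ω = Δθ/dt = -0.375000/0.5 = -0.7500
R = Δx/(sin θ' − sin θ) = -0.6667
v = R·ω = -0.6667·-0.7500 = 0.5000

v = 0.5000, ω = -0.7500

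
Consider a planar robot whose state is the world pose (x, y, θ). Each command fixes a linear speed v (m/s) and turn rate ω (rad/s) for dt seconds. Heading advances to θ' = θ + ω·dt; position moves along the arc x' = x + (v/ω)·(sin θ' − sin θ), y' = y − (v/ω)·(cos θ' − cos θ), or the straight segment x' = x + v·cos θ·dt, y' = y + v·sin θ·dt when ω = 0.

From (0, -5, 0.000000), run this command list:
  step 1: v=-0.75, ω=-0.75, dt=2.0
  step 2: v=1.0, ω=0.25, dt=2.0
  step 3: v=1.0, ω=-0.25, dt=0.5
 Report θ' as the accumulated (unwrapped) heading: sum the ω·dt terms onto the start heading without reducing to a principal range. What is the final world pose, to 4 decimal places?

step 1: θ'=-1.5000 (R=1.0000) → pose (-0.9975, -4.0707, -1.5000)
step 2: θ'=-1.0000 (R=4.0000) → pose (-0.3734, -5.9490, -1.0000)
step 3: θ'=-1.1250 (R=-4.0000) → pose (-0.1302, -6.3855, -1.1250)

(-0.1302, -6.3855, -1.1250)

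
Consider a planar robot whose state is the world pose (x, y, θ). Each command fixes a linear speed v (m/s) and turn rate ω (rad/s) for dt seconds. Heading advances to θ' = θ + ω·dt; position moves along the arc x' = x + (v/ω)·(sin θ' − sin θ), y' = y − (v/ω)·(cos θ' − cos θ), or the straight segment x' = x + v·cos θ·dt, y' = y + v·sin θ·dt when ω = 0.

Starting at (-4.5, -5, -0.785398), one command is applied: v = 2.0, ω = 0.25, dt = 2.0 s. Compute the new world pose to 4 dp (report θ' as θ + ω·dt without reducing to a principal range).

θ' = -0.7854 + 0.25·2.0 = -0.2854
R = v/ω = 2.0/0.25 = 8.0000
x' = -4.5 + 8.0000·(sin -0.2854 − sin -0.7854) = -1.0955
y' = -5 − 8.0000·(cos -0.2854 − cos -0.7854) = -7.0195

(-1.0955, -7.0195, -0.2854)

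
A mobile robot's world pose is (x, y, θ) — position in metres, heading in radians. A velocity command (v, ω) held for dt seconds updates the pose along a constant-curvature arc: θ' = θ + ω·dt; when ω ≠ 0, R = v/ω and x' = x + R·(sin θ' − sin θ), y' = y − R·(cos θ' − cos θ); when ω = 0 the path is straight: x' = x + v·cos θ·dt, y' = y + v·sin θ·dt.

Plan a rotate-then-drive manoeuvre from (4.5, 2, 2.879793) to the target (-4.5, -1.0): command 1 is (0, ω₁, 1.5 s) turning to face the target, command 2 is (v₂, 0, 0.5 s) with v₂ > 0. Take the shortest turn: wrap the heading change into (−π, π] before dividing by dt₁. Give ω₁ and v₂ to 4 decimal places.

heading to target = atan2(-1−2, -4.5−4.5) = -2.8198
Δθ = wrap(-2.8198 − 2.8798) = 0.5836; ω₁ = Δθ/dt₁ = 0.3890
distance = √((-4.5−4.5)² + (-1−2)²) = 9.4868; v₂ = distance/dt₂ = 18.9737

ω₁ = 0.3890, v₂ = 18.9737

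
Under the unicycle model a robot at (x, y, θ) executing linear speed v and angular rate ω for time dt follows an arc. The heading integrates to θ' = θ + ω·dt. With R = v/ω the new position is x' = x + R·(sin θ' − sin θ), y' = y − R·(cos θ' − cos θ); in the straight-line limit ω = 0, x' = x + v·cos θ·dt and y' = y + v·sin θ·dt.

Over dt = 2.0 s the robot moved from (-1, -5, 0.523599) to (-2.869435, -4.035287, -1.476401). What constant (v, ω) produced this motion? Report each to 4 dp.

Δθ = -1.476401 − 0.523599 = -2.000000
ω = Δθ/dt = -2.000000/2.0 = -1.0000
R = Δx/(sin θ' − sin θ) = 1.2500
v = R·ω = 1.2500·-1.0000 = -1.2500

v = -1.2500, ω = -1.0000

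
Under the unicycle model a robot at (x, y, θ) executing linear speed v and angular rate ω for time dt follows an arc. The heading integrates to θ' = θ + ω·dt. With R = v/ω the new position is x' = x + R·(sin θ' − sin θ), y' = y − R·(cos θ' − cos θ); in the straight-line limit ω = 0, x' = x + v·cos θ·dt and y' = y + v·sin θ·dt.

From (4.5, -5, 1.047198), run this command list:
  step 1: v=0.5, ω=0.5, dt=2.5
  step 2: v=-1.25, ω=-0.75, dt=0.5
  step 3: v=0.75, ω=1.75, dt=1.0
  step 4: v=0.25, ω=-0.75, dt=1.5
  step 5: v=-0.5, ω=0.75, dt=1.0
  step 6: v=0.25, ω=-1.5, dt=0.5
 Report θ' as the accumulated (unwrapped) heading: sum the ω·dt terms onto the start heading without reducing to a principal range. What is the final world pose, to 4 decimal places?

step 1: θ'=2.2972 (R=1.0000) → pose (4.3815, -3.8358, 2.2972)
step 2: θ'=1.9222 (R=1.6667) → pose (4.7004, -4.3691, 1.9222)
step 3: θ'=3.6722 (R=0.4286) → pose (4.0812, -4.1470, 3.6722)
step 4: θ'=2.5472 (R=-0.3333) → pose (3.7258, -4.1356, 2.5472)
step 5: θ'=3.2972 (R=-0.6667) → pose (4.2025, -4.2419, 3.2972)
step 6: θ'=2.5472 (R=-0.1667) → pose (4.0833, -4.2154, 2.5472)

(4.0833, -4.2154, 2.5472)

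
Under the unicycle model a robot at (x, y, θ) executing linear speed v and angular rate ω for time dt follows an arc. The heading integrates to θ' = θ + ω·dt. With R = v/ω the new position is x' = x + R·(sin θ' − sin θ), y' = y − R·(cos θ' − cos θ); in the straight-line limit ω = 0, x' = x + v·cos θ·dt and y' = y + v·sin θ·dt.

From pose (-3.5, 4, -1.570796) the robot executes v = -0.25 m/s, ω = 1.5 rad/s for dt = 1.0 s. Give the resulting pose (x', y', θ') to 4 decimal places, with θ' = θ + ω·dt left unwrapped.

θ' = -1.5708 + 1.5·1.0 = -0.0708
R = v/ω = -0.25/1.5 = -0.1667
x' = -3.5 + -0.1667·(sin -0.0708 − sin -1.5708) = -3.6549
y' = 4 − -0.1667·(cos -0.0708 − cos -1.5708) = 4.1662

(-3.6549, 4.1662, -0.0708)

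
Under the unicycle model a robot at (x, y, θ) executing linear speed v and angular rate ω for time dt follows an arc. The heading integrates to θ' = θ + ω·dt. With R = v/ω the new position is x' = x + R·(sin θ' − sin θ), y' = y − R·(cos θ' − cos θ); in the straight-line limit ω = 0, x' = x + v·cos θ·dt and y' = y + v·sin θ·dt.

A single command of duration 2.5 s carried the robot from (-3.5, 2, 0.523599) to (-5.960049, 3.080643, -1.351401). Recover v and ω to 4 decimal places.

Δθ = -1.351401 − 0.523599 = -1.875000
ω = Δθ/dt = -1.875000/2.5 = -0.7500
R = Δx/(sin θ' − sin θ) = 1.6667
v = R·ω = 1.6667·-0.7500 = -1.2500

v = -1.2500, ω = -0.7500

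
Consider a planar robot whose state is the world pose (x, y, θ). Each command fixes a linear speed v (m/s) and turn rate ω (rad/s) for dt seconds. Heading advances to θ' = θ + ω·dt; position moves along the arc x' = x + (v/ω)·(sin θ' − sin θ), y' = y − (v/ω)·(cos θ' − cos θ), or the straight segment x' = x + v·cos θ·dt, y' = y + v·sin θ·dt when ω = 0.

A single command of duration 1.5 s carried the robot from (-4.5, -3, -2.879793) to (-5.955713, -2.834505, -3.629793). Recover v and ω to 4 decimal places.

Δθ = -3.629793 − -2.879793 = -0.750000
ω = Δθ/dt = -0.750000/1.5 = -0.5000
R = Δx/(sin θ' − sin θ) = -2.0000
v = R·ω = -2.0000·-0.5000 = 1.0000

v = 1.0000, ω = -0.5000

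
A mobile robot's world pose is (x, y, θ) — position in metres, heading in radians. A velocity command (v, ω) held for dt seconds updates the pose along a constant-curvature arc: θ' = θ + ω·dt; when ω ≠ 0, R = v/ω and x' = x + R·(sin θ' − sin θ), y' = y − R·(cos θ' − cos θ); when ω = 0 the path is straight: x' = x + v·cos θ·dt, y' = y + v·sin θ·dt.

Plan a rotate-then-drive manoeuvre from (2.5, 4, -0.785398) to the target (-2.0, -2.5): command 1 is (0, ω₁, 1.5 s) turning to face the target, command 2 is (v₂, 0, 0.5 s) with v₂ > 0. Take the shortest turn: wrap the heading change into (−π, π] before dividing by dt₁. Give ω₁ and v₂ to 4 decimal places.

heading to target = atan2(-2.5−4, -2−2.5) = -2.1763
Δθ = wrap(-2.1763 − -0.7854) = -1.3909; ω₁ = Δθ/dt₁ = -0.9273
distance = √((-2−2.5)² + (-2.5−4)²) = 7.9057; v₂ = distance/dt₂ = 15.8114

ω₁ = -0.9273, v₂ = 15.8114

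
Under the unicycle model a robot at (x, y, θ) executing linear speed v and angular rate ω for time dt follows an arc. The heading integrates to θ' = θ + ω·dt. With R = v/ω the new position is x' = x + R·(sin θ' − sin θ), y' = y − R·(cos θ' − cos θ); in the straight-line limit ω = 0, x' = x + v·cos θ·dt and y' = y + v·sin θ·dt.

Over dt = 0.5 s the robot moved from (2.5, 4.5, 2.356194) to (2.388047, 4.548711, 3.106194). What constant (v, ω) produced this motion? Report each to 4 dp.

Δθ = 3.106194 − 2.356194 = 0.750000
ω = Δθ/dt = 0.750000/0.5 = 1.5000
R = Δx/(sin θ' − sin θ) = 0.1667
v = R·ω = 0.1667·1.5000 = 0.2500

v = 0.2500, ω = 1.5000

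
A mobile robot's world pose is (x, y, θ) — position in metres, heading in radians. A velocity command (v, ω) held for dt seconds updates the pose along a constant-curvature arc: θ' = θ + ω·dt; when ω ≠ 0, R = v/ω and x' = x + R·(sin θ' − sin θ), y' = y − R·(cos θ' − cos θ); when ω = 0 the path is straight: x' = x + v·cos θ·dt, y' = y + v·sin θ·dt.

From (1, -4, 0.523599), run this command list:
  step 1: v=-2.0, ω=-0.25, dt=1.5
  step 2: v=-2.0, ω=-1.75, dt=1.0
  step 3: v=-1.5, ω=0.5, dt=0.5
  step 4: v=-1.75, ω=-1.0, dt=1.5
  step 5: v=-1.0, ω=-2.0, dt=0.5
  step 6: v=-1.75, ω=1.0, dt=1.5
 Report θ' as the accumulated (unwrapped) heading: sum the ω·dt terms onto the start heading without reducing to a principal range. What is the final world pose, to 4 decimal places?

(0.8624, -1.0200, -2.3514)

step 1: θ'=0.1486 (R=8.0000) → pose (-1.8156, -4.9836, 0.1486)
step 2: θ'=-1.6014 (R=1.1429) → pose (-3.1271, -3.8184, -1.6014)
step 3: θ'=-1.3514 (R=-3.0000) → pose (-3.1976, -3.0737, -1.3514)
step 4: θ'=-2.8514 (R=1.7500) → pose (-1.9903, -1.0160, -2.8514)
step 5: θ'=-3.8514 (R=0.5000) → pose (-1.5214, -1.1158, -3.8514)
step 6: θ'=-2.3514 (R=-1.7500) → pose (0.8624, -1.0200, -2.3514)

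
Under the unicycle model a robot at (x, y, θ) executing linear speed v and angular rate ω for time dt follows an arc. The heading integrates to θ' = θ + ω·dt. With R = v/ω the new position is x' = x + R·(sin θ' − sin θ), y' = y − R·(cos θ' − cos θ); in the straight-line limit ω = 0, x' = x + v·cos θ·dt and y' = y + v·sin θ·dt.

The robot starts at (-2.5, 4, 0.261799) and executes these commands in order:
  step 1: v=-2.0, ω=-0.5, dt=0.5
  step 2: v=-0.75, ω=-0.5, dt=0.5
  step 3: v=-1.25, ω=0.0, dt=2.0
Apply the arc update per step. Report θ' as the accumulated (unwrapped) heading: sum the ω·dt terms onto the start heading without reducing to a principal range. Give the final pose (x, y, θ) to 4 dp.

(-6.2891, 4.4961, -0.2382)

step 1: θ'=0.0118 (R=4.0000) → pose (-3.4881, 3.8640, 0.0118)
step 2: θ'=-0.2382 (R=1.5000) → pose (-3.8597, 3.9062, -0.2382)
step 3: θ'=-0.2382 (straight) → pose (-6.2891, 4.4961, -0.2382)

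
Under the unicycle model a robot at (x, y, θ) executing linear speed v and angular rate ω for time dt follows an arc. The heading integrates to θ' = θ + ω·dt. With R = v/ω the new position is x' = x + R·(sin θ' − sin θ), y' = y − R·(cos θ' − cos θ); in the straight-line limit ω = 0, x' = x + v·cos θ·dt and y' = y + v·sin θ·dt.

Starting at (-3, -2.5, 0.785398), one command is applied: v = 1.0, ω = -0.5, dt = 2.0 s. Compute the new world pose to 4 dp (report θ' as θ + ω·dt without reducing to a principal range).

(-1.1599, -1.9601, -0.2146)

θ' = 0.7854 + -0.5·2.0 = -0.2146
R = v/ω = 1.0/-0.5 = -2.0000
x' = -3 + -2.0000·(sin -0.2146 − sin 0.7854) = -1.1599
y' = -2.5 − -2.0000·(cos -0.2146 − cos 0.7854) = -1.9601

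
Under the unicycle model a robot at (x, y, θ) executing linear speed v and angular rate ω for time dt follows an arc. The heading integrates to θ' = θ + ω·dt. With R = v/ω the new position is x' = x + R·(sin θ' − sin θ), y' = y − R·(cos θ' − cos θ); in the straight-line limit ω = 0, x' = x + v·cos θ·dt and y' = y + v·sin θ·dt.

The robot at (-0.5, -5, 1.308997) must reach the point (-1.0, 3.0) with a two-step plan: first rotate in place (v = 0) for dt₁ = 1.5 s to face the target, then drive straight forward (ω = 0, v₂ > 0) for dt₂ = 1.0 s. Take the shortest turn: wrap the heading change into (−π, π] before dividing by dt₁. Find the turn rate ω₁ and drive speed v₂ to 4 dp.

ω₁ = 0.2161, v₂ = 8.0156

heading to target = atan2(3−-5, -1−-0.5) = 1.6332
Δθ = wrap(1.6332 − 1.3090) = 0.3242; ω₁ = Δθ/dt₁ = 0.2161
distance = √((-1−-0.5)² + (3−-5)²) = 8.0156; v₂ = distance/dt₂ = 8.0156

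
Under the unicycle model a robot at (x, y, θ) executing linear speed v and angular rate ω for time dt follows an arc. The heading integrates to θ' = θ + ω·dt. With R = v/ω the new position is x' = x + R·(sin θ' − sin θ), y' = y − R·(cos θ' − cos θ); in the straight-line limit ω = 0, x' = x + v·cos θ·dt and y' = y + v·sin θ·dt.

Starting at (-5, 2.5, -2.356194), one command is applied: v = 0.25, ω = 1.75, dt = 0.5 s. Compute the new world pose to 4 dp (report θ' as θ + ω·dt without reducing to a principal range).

θ' = -2.3562 + 1.75·0.5 = -1.4812
R = v/ω = 0.25/1.75 = 0.1429
x' = -5 + 0.1429·(sin -1.4812 − sin -2.3562) = -5.0413
y' = 2.5 − 0.1429·(cos -1.4812 − cos -2.3562) = 2.3862

(-5.0413, 2.3862, -1.4812)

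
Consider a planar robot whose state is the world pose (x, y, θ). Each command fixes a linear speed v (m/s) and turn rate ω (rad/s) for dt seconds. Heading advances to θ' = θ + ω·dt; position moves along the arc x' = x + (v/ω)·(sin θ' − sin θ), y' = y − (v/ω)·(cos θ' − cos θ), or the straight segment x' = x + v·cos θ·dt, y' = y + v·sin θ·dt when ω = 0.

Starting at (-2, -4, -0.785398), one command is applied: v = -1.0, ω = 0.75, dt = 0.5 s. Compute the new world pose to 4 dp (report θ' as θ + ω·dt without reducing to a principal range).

θ' = -0.7854 + 0.75·0.5 = -0.4104
R = v/ω = -1.0/0.75 = -1.3333
x' = -2 + -1.3333·(sin -0.4104 − sin -0.7854) = -2.4108
y' = -4 − -1.3333·(cos -0.4104 − cos -0.7854) = -3.7202

(-2.4108, -3.7202, -0.4104)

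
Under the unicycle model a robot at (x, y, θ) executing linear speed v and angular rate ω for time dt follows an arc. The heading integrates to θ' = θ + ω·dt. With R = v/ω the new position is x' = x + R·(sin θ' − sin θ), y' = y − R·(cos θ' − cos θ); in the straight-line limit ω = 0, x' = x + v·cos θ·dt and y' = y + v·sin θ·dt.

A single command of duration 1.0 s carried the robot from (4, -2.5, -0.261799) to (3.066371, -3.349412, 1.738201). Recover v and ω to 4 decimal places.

v = -1.5000, ω = 2.0000

Δθ = 1.738201 − -0.261799 = 2.000000
ω = Δθ/dt = 2.000000/1.0 = 2.0000
R = Δx/(sin θ' − sin θ) = -0.7500
v = R·ω = -0.7500·2.0000 = -1.5000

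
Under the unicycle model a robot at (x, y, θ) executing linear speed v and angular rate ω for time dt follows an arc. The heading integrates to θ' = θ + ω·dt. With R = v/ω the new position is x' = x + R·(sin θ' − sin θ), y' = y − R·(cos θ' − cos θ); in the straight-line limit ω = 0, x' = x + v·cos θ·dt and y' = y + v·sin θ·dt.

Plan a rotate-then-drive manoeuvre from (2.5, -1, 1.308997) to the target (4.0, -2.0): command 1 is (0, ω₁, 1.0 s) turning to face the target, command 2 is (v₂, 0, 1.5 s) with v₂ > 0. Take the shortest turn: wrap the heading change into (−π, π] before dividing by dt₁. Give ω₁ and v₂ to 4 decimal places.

heading to target = atan2(-2−-1, 4−2.5) = -0.5880
Δθ = wrap(-0.5880 − 1.3090) = -1.8970; ω₁ = Δθ/dt₁ = -1.8970
distance = √((4−2.5)² + (-2−-1)²) = 1.8028; v₂ = distance/dt₂ = 1.2019

ω₁ = -1.8970, v₂ = 1.2019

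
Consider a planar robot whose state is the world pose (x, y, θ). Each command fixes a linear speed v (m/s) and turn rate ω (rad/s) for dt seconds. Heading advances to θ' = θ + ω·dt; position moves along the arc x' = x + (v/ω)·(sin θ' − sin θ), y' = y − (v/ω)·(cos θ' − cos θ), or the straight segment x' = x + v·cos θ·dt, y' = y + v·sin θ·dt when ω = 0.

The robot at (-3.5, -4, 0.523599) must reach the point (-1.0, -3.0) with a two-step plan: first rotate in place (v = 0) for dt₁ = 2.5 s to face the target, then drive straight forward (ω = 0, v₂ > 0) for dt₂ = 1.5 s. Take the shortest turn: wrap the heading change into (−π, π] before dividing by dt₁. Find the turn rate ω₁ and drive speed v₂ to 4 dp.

ω₁ = -0.0572, v₂ = 1.7951

heading to target = atan2(-3−-4, -1−-3.5) = 0.3805
Δθ = wrap(0.3805 − 0.5236) = -0.1431; ω₁ = Δθ/dt₁ = -0.0572
distance = √((-1−-3.5)² + (-3−-4)²) = 2.6926; v₂ = distance/dt₂ = 1.7951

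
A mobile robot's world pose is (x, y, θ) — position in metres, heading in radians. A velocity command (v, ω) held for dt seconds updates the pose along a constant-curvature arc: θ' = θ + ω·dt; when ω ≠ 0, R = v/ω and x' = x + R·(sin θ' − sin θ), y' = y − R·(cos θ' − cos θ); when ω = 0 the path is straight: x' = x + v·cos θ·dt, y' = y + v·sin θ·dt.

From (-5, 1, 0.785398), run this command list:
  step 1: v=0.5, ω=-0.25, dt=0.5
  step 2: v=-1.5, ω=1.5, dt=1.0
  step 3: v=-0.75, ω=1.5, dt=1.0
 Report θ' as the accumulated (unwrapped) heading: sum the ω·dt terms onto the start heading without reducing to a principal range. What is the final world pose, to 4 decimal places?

step 1: θ'=0.6604 (R=-2.0000) → pose (-4.8126, 1.1653, 0.6604)
step 2: θ'=2.1604 (R=-1.0000) → pose (-5.0304, -0.1805, 2.1604)
step 3: θ'=3.6604 (R=-0.5000) → pose (-4.3669, -0.3367, 3.6604)

(-4.3669, -0.3367, 3.6604)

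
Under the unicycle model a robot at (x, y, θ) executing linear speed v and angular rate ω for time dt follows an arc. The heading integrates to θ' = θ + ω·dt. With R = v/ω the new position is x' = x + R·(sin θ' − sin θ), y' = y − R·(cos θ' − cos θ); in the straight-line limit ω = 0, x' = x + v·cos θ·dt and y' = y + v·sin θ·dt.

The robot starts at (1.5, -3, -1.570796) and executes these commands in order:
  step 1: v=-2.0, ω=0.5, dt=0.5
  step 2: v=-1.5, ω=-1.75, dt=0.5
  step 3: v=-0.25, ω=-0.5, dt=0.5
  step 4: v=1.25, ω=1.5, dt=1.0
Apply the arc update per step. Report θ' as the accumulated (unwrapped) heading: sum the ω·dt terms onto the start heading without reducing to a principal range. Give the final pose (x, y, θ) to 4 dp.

(1.4544, -2.3328, -0.9458)

step 1: θ'=-1.3208 (R=-4.0000) → pose (1.3756, -2.0104, -1.3208)
step 2: θ'=-2.1958 (R=0.8571) → pose (1.5110, -1.2968, -2.1958)
step 3: θ'=-2.4458 (R=0.5000) → pose (1.5960, -1.2056, -2.4458)
step 4: θ'=-0.9458 (R=0.8333) → pose (1.4544, -2.3328, -0.9458)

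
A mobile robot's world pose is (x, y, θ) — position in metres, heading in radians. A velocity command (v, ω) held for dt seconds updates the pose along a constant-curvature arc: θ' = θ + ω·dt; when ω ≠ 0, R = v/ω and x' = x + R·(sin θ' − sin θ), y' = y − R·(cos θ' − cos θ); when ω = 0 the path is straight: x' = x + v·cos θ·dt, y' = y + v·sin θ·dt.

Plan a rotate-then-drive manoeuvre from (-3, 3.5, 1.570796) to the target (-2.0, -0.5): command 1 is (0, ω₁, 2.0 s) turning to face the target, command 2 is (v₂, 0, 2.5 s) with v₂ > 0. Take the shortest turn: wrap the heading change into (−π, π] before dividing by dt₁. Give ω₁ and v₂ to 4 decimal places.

ω₁ = -1.4483, v₂ = 1.6492

heading to target = atan2(-0.5−3.5, -2−-3) = -1.3258
Δθ = wrap(-1.3258 − 1.5708) = -2.8966; ω₁ = Δθ/dt₁ = -1.4483
distance = √((-2−-3)² + (-0.5−3.5)²) = 4.1231; v₂ = distance/dt₂ = 1.6492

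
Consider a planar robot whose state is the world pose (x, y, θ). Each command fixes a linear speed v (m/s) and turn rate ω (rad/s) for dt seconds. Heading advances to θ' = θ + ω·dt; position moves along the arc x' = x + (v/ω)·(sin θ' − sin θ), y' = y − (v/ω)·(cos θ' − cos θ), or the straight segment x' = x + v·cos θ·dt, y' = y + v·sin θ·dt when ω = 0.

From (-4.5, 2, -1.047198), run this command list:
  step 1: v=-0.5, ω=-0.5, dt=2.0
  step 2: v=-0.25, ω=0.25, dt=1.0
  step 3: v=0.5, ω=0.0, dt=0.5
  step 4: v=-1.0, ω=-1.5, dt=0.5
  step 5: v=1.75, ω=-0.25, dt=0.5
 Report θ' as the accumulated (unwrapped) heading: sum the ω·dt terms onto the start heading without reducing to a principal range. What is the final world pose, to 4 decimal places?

(-4.9702, 2.9083, -2.6722)

step 1: θ'=-2.0472 (R=1.0000) → pose (-4.5226, 2.9586, -2.0472)
step 2: θ'=-1.7972 (R=-1.0000) → pose (-4.4368, 3.1927, -1.7972)
step 3: θ'=-1.7972 (straight) → pose (-4.4929, 2.9491, -1.7972)
step 4: θ'=-2.5472 (R=0.6667) → pose (-4.2166, 3.3518, -2.5472)
step 5: θ'=-2.6722 (R=-7.0000) → pose (-4.9702, 2.9083, -2.6722)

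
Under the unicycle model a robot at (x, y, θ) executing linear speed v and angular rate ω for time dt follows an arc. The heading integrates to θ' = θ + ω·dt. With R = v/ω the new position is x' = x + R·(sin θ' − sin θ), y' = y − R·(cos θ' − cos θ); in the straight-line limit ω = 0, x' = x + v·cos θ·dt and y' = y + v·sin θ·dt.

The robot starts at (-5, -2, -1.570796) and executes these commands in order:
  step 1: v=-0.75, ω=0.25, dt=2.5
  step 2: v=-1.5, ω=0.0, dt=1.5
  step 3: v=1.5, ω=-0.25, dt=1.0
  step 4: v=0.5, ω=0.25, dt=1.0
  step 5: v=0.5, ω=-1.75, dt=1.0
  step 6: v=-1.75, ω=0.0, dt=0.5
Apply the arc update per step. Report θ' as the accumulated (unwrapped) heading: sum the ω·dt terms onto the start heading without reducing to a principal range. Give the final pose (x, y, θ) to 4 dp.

step 1: θ'=-0.9458 (R=-3.0000) → pose (-5.5671, -0.2447, -0.9458)
step 2: θ'=-0.9458 (straight) → pose (-6.8836, 1.5800, -0.9458)
step 3: θ'=-1.1958 (R=-6.0000) → pose (-6.1663, 0.2670, -1.1958)
step 4: θ'=-0.9458 (R=2.0000) → pose (-5.9272, -0.1706, -0.9458)
step 5: θ'=-2.6958 (R=-0.2857) → pose (-6.0357, -0.5956, -2.6958)
step 6: θ'=-2.6958 (straight) → pose (-5.2463, -0.2183, -2.6958)

(-5.2463, -0.2183, -2.6958)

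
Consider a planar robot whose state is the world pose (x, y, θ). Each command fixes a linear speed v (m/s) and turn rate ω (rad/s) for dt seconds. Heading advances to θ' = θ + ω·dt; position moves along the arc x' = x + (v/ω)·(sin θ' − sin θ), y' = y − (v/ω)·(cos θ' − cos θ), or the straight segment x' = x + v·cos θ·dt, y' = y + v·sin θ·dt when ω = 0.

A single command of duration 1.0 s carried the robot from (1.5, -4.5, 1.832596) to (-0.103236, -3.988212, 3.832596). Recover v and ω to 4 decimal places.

v = 2.0000, ω = 2.0000

Δθ = 3.832596 − 1.832596 = 2.000000
ω = Δθ/dt = 2.000000/1.0 = 2.0000
R = Δx/(sin θ' − sin θ) = 1.0000
v = R·ω = 1.0000·2.0000 = 2.0000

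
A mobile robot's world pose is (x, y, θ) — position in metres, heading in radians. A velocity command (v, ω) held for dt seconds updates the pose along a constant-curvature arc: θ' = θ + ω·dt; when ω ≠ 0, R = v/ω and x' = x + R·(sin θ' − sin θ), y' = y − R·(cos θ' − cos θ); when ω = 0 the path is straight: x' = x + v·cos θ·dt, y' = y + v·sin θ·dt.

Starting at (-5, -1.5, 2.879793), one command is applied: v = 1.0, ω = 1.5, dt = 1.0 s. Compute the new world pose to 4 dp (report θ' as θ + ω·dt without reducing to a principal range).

(-5.8027, -1.9263, 4.3798)

θ' = 2.8798 + 1.5·1.0 = 4.3798
R = v/ω = 1.0/1.5 = 0.6667
x' = -5 + 0.6667·(sin 4.3798 − sin 2.8798) = -5.8027
y' = -1.5 − 0.6667·(cos 4.3798 − cos 2.8798) = -1.9263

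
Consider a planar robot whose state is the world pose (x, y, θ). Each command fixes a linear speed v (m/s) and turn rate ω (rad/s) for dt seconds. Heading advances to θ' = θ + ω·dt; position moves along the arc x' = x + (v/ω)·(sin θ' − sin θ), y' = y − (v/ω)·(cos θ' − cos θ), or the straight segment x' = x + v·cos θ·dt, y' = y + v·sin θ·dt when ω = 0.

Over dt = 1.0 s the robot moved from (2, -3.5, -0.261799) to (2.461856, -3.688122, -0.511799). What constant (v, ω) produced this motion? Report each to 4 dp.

v = 0.5000, ω = -0.2500

Δθ = -0.511799 − -0.261799 = -0.250000
ω = Δθ/dt = -0.250000/1.0 = -0.2500
R = Δx/(sin θ' − sin θ) = -2.0000
v = R·ω = -2.0000·-0.2500 = 0.5000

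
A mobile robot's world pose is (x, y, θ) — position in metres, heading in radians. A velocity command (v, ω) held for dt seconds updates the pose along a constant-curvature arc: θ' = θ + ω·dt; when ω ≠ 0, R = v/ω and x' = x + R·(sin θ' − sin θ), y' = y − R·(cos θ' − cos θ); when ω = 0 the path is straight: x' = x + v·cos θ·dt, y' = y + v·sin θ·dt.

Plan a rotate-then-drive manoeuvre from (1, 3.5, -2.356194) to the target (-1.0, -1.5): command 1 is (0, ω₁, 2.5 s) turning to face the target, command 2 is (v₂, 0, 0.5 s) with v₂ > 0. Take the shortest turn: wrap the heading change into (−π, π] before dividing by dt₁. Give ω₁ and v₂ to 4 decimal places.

heading to target = atan2(-1.5−3.5, -1−1) = -1.9513
Δθ = wrap(-1.9513 − -2.3562) = 0.4049; ω₁ = Δθ/dt₁ = 0.1620
distance = √((-1−1)² + (-1.5−3.5)²) = 5.3852; v₂ = distance/dt₂ = 10.7703

ω₁ = 0.1620, v₂ = 10.7703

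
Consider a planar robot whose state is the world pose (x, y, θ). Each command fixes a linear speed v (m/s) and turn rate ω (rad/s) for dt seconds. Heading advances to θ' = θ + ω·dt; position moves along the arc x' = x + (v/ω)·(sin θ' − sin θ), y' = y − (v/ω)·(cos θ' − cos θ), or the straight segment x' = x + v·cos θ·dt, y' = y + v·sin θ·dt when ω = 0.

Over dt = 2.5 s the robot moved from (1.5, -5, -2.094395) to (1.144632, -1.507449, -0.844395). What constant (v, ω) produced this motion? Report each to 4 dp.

Δθ = -0.844395 − -2.094395 = 1.250000
ω = Δθ/dt = 1.250000/2.5 = 0.5000
R = −Δy/(cos θ' − cos θ) = -3.0000
v = R·ω = -3.0000·0.5000 = -1.5000

v = -1.5000, ω = 0.5000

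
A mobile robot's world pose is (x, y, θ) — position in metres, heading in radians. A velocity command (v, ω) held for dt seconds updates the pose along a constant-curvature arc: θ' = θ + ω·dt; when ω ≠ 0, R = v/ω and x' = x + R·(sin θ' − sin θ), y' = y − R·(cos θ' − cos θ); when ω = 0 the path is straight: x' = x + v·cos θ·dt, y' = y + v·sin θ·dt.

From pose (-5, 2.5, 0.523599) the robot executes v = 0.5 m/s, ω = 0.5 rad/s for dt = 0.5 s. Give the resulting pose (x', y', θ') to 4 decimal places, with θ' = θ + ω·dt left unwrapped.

(-4.8013, 2.6506, 0.7736)

θ' = 0.5236 + 0.5·0.5 = 0.7736
R = v/ω = 0.5/0.5 = 1.0000
x' = -5 + 1.0000·(sin 0.7736 − sin 0.5236) = -4.8013
y' = 2.5 − 1.0000·(cos 0.7736 − cos 0.5236) = 2.6506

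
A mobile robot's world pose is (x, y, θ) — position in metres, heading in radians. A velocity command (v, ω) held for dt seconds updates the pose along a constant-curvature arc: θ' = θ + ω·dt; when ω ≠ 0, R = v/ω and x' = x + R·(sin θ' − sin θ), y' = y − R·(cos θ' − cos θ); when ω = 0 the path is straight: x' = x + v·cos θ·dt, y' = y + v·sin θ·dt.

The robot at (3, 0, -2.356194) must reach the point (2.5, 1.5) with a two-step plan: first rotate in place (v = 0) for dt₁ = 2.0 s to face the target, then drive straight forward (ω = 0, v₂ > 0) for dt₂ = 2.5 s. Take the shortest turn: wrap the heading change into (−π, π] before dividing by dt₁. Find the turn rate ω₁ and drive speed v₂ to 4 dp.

ω₁ = -1.0172, v₂ = 0.6325

heading to target = atan2(1.5−0, 2.5−3) = 1.8925
Δθ = wrap(1.8925 − -2.3562) = -2.0344; ω₁ = Δθ/dt₁ = -1.0172
distance = √((2.5−3)² + (1.5−0)²) = 1.5811; v₂ = distance/dt₂ = 0.6325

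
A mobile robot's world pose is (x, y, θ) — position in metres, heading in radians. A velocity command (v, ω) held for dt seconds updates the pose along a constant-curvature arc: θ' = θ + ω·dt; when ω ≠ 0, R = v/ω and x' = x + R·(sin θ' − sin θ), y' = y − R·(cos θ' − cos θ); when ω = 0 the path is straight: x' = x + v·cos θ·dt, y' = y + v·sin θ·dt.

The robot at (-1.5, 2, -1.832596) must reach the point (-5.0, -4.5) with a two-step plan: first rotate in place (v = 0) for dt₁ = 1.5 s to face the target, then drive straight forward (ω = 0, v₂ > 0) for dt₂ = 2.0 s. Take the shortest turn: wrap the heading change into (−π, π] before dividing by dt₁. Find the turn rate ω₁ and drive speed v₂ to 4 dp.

heading to target = atan2(-4.5−2, -5−-1.5) = -2.0647
Δθ = wrap(-2.0647 − -1.8326) = -0.2321; ω₁ = Δθ/dt₁ = -0.1548
distance = √((-5−-1.5)² + (-4.5−2)²) = 7.3824; v₂ = distance/dt₂ = 3.6912

ω₁ = -0.1548, v₂ = 3.6912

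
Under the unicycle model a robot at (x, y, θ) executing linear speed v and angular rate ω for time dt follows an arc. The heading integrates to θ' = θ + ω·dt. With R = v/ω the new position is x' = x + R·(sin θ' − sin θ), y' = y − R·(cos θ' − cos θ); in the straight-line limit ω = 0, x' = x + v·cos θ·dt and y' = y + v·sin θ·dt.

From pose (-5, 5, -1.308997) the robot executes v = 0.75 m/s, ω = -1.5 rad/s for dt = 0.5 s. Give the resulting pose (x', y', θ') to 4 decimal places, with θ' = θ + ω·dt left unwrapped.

(-5.0414, 4.6361, -2.0590)

θ' = -1.3090 + -1.5·0.5 = -2.0590
R = v/ω = 0.75/-1.5 = -0.5000
x' = -5 + -0.5000·(sin -2.0590 − sin -1.3090) = -5.0414
y' = 5 − -0.5000·(cos -2.0590 − cos -1.3090) = 4.6361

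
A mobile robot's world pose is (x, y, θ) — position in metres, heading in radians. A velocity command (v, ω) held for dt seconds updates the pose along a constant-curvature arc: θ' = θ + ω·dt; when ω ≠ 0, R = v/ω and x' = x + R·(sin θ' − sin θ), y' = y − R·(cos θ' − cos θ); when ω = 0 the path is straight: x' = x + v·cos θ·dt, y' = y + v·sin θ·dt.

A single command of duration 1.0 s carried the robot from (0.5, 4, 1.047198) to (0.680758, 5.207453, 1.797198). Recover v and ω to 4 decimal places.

Δθ = 1.797198 − 1.047198 = 0.750000
ω = Δθ/dt = 0.750000/1.0 = 0.7500
R = −Δy/(cos θ' − cos θ) = 1.6667
v = R·ω = 1.6667·0.7500 = 1.2500

v = 1.2500, ω = 0.7500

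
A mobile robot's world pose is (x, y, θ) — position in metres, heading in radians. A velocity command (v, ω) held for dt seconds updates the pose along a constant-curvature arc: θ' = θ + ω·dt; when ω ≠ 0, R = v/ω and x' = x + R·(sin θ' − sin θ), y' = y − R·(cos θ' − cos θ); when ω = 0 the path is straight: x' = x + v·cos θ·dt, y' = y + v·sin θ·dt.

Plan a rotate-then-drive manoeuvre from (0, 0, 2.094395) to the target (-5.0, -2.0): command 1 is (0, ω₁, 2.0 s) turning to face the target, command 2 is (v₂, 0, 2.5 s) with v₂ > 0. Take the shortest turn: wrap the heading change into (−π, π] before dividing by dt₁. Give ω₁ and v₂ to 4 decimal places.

heading to target = atan2(-2−0, -5−0) = -2.7611
Δθ = wrap(-2.7611 − 2.0944) = 1.4277; ω₁ = Δθ/dt₁ = 0.7139
distance = √((-5−0)² + (-2−0)²) = 5.3852; v₂ = distance/dt₂ = 2.1541

ω₁ = 0.7139, v₂ = 2.1541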